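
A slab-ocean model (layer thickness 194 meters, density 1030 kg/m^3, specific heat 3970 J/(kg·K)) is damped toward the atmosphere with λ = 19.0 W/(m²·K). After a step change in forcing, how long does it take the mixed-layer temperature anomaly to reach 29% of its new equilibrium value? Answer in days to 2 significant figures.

170 days

Areal heat capacity C = ρ c_p D = 1030 × 3970 × 194 = 7.93×10^8 J m⁻² K⁻¹.
τ = C / λ = 7.93×10^8 / 19.0 = 4.18×10^7 s.
Fraction reached: 1 − e^(−t/τ) = 0.29 ⇒ t = −τ ln(1 − 0.29) = τ × 0.342.
t = 1.43×10^7 s = 166 days.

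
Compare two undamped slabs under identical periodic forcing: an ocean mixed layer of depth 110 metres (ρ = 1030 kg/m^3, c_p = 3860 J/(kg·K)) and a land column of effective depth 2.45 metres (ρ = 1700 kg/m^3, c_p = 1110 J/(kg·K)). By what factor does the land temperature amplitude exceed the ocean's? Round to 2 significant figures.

95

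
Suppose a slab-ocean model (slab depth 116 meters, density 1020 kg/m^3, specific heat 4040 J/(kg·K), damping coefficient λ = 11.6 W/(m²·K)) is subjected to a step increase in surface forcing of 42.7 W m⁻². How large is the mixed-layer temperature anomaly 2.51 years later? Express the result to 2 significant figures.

3.1 K

Areal heat capacity C = ρ c_p D = 1020 × 4040 × 116 = 4.78×10^8 J m⁻² K⁻¹.
τ = C / λ = 4.78×10^8 / 11.6 = 4.12×10^7 s.
Equilibrium anomaly ΔT_eq = F / λ = 42.7 / 11.6 = 3.68 K.
t = 2.51 years = 7.92×10^7 s, so t/τ = 1.92.
ΔT(t) = ΔT_eq (1 − e^(−t/τ)) = 3.68 × (1 − e^−1.92) = 3.14 K.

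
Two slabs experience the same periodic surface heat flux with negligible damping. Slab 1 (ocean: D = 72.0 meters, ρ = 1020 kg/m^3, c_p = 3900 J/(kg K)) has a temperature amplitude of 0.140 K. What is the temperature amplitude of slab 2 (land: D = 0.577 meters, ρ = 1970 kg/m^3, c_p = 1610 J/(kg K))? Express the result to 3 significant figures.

21.9 K

C_ocean = 2.86×10^8 J/(m²·K); C_land = 1.83×10^6 J/(m²·K).
A ∝ 1/C ⇒ A_land = A_ocean × C_ocean/C_land = 0.140 × 157 = 21.9 K.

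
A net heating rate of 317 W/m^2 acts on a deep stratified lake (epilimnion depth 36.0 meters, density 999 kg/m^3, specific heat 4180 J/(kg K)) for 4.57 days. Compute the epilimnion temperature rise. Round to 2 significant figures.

0.83 K

Areal heat capacity C = ρ c_p D = 999 × 4180 × 36.0 = 1.50×10^8 J/(m^2 K).
Net heat input Q = F Δt = 317 × (4.57 days × 86400 s/day) = 1.25×10^8 J/m².
ΔT = Q / C = 1.25×10^8 / 1.50×10^8 = 0.833 K.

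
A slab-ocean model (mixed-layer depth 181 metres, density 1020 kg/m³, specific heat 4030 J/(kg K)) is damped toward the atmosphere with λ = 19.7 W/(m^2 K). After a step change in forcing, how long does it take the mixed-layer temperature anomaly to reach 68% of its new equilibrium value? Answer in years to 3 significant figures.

Areal heat capacity C = ρ c_p D = 1020 × 4030 × 181 = 7.44×10^8 J/(m^2 K).
τ = C / λ = 7.44×10^8 / 19.7 = 3.78×10^7 s.
Fraction reached: 1 − e^(−t/τ) = 0.68 ⇒ t = −τ ln(1 − 0.68) = τ × 1.14.
t = 4.30×10^7 s = 1.36 years.

1.36 years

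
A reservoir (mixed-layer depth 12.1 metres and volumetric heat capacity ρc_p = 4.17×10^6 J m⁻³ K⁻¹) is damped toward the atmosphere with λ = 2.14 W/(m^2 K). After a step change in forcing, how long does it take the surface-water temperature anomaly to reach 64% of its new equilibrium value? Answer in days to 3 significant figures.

Areal heat capacity C = ρc_p × D = 4.17×10^6 × 12.1 = 5.05×10^7 J/(m^2 K).
τ = C / λ = 5.05×10^7 / 2.14 = 2.36×10^7 s.
Fraction reached: 1 − e^(−t/τ) = 0.64 ⇒ t = −τ ln(1 − 0.64) = τ × 1.02.
t = 2.41×10^7 s = 279 days.

279 days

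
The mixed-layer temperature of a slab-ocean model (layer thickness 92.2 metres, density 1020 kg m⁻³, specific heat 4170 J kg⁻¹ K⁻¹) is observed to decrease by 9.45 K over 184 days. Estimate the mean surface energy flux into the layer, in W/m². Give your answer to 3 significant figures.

Areal heat capacity C = ρ c_p D = 1020 × 4170 × 92.2 = 3.92×10^8 J/(m²·K).
Required heat per unit area: Q = C ΔT = 3.92×10^8 × -9.45 = -3.71×10^9 J/m².
Flux F = Q / Δt = -3.71×10^9 / 1.59×10^7 s = -233 W/m².

-233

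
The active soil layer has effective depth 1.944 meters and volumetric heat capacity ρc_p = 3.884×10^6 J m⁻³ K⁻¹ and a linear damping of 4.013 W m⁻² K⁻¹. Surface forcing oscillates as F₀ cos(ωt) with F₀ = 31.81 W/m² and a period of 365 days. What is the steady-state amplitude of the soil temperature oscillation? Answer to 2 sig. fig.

Areal heat capacity C = ρc_p × D = 3.884×10^6 × 1.944 = 7.55×10^6 J/(m^2 K).
Angular frequency ω = 2π / T = 2π / 3.15×10^7 s = 1.99×10^-7 s⁻¹.
√((Cω)² + λ²) = √((1.50)² + 4.013²) = 4.29 W/(m²·K).
Amplitude A = F₀ / √((Cω)²+λ²) = 31.81 / 4.29 = 7.42 K.

7.4 K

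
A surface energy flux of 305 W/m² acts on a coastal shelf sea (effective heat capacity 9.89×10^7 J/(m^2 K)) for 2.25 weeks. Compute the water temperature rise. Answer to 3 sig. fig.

4.20 K

Areal heat capacity C = 9.89×10^7 J/(m^2 K) (given).
Net heat input Q = F Δt = 305 × (2.25 weeks × 6.048×10^5 s/week) = 4.15×10^8 J/m².
ΔT = Q / C = 4.15×10^8 / 9.89×10^7 = 4.20 K.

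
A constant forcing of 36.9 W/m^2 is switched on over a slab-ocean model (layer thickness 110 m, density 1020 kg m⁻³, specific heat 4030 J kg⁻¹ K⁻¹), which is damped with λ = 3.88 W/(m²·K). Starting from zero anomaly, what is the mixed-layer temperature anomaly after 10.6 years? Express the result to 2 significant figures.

9.0 K

Areal heat capacity C = ρ c_p D = 1020 × 4030 × 110 = 4.52×10^8 J/(m^2 K).
τ = C / λ = 4.52×10^8 / 3.88 = 1.17×10^8 s.
Equilibrium anomaly ΔT_eq = F / λ = 36.9 / 3.88 = 9.51 K.
t = 10.6 years = 3.35×10^8 s, so t/τ = 2.87.
ΔT(t) = ΔT_eq (1 − e^(−t/τ)) = 9.51 × (1 − e^−2.87) = 8.97 K.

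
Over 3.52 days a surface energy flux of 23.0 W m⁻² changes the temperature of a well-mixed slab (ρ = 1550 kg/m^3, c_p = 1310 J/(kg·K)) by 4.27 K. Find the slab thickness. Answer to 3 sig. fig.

0.807 m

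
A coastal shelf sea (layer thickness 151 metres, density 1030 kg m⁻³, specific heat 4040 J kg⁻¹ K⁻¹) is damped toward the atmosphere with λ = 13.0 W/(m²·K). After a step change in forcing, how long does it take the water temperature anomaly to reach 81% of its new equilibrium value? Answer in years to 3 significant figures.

2.54 years

Areal heat capacity C = ρ c_p D = 1030 × 4040 × 151 = 6.28×10^8 J/(m^2 K).
τ = C / λ = 6.28×10^8 / 13.0 = 4.83×10^7 s.
Fraction reached: 1 − e^(−t/τ) = 0.81 ⇒ t = −τ ln(1 − 0.81) = τ × 1.66.
t = 8.03×10^7 s = 2.54 years.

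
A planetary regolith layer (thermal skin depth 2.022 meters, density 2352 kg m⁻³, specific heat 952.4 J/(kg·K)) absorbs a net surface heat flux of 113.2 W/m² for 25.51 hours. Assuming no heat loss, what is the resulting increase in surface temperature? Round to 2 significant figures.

Areal heat capacity C = ρ c_p D = 2352 × 952.4 × 2.022 = 4.53×10^6 J m⁻² K⁻¹.
Net heat input Q = F Δt = 113.2 × (25.51 hours × 3600 s/hour) = 1.04×10^7 J/m².
ΔT = Q / C = 1.04×10^7 / 4.53×10^6 = 2.30 K.

2.3 K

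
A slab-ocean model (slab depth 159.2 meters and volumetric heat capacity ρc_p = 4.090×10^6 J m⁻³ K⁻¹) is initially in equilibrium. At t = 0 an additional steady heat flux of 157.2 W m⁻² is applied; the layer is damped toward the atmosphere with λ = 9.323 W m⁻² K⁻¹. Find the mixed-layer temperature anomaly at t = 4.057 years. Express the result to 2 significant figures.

Areal heat capacity C = ρc_p × D = 4.090×10^6 × 159.2 = 6.51×10^8 J/(m²·K).
τ = C / λ = 6.51×10^8 / 9.323 = 6.98×10^7 s.
Equilibrium anomaly ΔT_eq = F / λ = 157.2 / 9.323 = 16.9 K.
t = 4.057 years = 1.28×10^8 s, so t/τ = 1.83.
ΔT(t) = ΔT_eq (1 − e^(−t/τ)) = 16.9 × (1 − e^−1.83) = 14.2 K.

14 K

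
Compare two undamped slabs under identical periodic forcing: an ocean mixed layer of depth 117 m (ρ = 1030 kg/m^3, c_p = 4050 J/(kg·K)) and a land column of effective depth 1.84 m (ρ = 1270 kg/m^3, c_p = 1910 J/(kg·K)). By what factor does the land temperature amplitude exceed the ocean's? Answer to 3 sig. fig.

109

C_ocean = 1030 × 4050 × 117 = 4.88×10^8 J/(m²·K).
C_land = 1270 × 1910 × 1.84 = 4.46×10^6 J/(m²·K).
Undamped amplitude ∝ 1/C, so A_land/A_ocean = C_ocean/C_land = 109.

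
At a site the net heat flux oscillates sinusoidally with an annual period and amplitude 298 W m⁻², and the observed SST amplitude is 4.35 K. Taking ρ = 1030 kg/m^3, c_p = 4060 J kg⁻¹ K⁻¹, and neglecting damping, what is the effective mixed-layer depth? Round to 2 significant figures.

82 m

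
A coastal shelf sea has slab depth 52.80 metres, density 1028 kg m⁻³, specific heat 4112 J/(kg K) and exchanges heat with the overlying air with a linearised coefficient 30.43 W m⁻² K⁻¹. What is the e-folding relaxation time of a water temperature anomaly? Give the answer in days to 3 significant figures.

84.9 days

Areal heat capacity C = ρ c_p D = 1028 × 4112 × 52.80 = 2.23×10^8 J/(m²·K).
Relaxation time τ = C / λ = 2.23×10^8 / 30.43 = 7.33×10^6 s.
In days: 7.33×10^6 s / (86400 s/day) = 84.9 days.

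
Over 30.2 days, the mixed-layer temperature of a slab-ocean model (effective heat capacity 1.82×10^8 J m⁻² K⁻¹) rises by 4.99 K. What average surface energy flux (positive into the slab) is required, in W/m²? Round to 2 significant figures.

350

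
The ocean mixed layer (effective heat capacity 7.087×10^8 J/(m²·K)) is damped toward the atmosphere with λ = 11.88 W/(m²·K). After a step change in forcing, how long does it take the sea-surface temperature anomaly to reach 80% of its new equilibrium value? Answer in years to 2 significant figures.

3.0 years

Areal heat capacity C = 7.087×10^8 J/(m²·K) (given).
τ = C / λ = 7.09×10^8 / 11.88 = 5.97×10^7 s.
Fraction reached: 1 − e^(−t/τ) = 0.80 ⇒ t = −τ ln(1 − 0.80) = τ × 1.61.
t = 9.60×10^7 s = 3.04 years.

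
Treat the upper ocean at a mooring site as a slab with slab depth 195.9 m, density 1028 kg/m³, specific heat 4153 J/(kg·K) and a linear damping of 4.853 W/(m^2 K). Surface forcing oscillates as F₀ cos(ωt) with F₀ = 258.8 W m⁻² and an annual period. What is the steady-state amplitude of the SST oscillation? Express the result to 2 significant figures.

1.6 K

Areal heat capacity C = ρ c_p D = 1028 × 4153 × 195.9 = 8.36×10^8 J/(m^2 K).
Angular frequency ω = 2π / T = 2π / 3.15×10^7 s = 1.99×10^-7 s⁻¹.
√((Cω)² + λ²) = √((167)² + 4.853²) = 167 W/(m²·K).
Amplitude A = F₀ / √((Cω)²+λ²) = 258.8 / 167 = 1.55 K.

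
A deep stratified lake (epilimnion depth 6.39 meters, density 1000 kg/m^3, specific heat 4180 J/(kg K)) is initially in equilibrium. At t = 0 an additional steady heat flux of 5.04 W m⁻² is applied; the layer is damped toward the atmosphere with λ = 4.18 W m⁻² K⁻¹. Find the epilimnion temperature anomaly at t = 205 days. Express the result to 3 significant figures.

Areal heat capacity C = ρ c_p D = 1000 × 4180 × 6.39 = 2.67×10^7 J/(m^2 K).
τ = C / λ = 2.67×10^7 / 4.18 = 6.39×10^6 s.
Equilibrium anomaly ΔT_eq = F / λ = 5.04 / 4.18 = 1.21 K.
t = 205 days = 1.77×10^7 s, so t/τ = 2.77.
ΔT(t) = ΔT_eq (1 − e^(−t/τ)) = 1.21 × (1 − e^−2.77) = 1.13 K.

1.13 K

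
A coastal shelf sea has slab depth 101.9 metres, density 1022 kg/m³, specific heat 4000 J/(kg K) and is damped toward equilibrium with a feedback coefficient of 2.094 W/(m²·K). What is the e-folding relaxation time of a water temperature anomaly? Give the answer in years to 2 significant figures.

6.3 years

Areal heat capacity C = ρ c_p D = 1022 × 4000 × 101.9 = 4.17×10^8 J m⁻² K⁻¹.
Relaxation time τ = C / λ = 4.17×10^8 / 2.094 = 1.99×10^8 s.
In years: 1.99×10^8 s / (3.156×10^7 s/year) = 6.30 years.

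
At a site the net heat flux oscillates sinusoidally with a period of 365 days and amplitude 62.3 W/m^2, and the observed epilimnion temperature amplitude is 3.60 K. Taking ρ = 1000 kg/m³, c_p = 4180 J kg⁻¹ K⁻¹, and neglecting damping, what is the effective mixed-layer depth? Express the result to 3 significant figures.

20.8 m

ω = 2π / 3.15×10^7 s = 1.99×10^-7 s⁻¹.
Required C = F₀ / (A ω) = 62.3 / (3.60 × 1.99×10^-7) = 8.69×10^7 J/(m²·K).
D = C / (ρ c_p) = 8.69×10^7 / (1000 × 4180) = 20.8 m.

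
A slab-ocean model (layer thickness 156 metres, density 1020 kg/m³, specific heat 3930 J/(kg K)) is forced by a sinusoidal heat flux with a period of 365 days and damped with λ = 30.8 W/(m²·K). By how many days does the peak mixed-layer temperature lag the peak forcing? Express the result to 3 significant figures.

Areal heat capacity C = ρ c_p D = 1020 × 3930 × 156 = 6.25×10^8 J/(m^2 K).
ω = 2π / 3.15×10^7 s = 1.99×10^-7 s⁻¹.
Phase lag φ = arctan(Cω/λ) = arctan(125/30.8) = 1.33 rad.
Time lag = φ / ω = 1.33 / 1.99×10^-7 = 6.67×10^6 s = 77.2 days.

77.2 days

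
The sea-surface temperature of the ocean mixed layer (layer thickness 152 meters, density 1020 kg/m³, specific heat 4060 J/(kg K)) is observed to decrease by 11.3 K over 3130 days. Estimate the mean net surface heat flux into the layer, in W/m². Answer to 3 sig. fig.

Areal heat capacity C = ρ c_p D = 1020 × 4060 × 152 = 6.29×10^8 J/(m^2 K).
Required heat per unit area: Q = C ΔT = 6.29×10^8 × -11.3 = -7.11×10^9 J/m².
Flux F = Q / Δt = -7.11×10^9 / 2.70×10^8 s = -26.3 W/m².

-26.3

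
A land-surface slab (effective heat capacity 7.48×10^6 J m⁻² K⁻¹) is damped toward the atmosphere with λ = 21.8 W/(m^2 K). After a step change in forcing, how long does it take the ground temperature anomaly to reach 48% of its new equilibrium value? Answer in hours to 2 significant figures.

Areal heat capacity C = 7.48×10^6 J m⁻² K⁻¹ (given).
τ = C / λ = 7.48×10^6 / 21.8 = 3.43×10^5 s.
Fraction reached: 1 − e^(−t/τ) = 0.48 ⇒ t = −τ ln(1 − 0.48) = τ × 0.654.
t = 2.24×10^5 s = 62.3 hours.

62 hours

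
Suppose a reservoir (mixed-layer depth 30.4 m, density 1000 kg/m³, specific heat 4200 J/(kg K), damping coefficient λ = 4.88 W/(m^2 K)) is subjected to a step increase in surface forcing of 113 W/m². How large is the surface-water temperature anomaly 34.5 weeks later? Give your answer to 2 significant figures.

13 K

Areal heat capacity C = ρ c_p D = 1000 × 4200 × 30.4 = 1.28×10^8 J/(m²·K).
τ = C / λ = 1.28×10^8 / 4.88 = 2.62×10^7 s.
Equilibrium anomaly ΔT_eq = F / λ = 113 / 4.88 = 23.2 K.
t = 34.5 weeks = 2.09×10^7 s, so t/τ = 0.797.
ΔT(t) = ΔT_eq (1 − e^(−t/τ)) = 23.2 × (1 − e^−0.797) = 12.7 K.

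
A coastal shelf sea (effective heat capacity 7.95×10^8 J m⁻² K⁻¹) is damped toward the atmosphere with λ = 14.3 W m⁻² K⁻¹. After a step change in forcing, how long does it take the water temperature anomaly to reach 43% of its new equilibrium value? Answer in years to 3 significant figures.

0.990 years

Areal heat capacity C = 7.95×10^8 J m⁻² K⁻¹ (given).
τ = C / λ = 7.95×10^8 / 14.3 = 5.56×10^7 s.
Fraction reached: 1 − e^(−t/τ) = 0.43 ⇒ t = −τ ln(1 − 0.43) = τ × 0.562.
t = 3.13×10^7 s = 0.990 years.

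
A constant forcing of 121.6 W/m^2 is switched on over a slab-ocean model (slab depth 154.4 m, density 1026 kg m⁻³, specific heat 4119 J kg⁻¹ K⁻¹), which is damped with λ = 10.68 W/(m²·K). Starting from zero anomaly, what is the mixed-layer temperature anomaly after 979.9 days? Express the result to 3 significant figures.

Areal heat capacity C = ρ c_p D = 1026 × 4119 × 154.4 = 6.53×10^8 J m⁻² K⁻¹.
τ = C / λ = 6.53×10^8 / 10.68 = 6.11×10^7 s.
Equilibrium anomaly ΔT_eq = F / λ = 121.6 / 10.68 = 11.4 K.
t = 979.9 days = 8.47×10^7 s, so t/τ = 1.39.
ΔT(t) = ΔT_eq (1 − e^(−t/τ)) = 11.4 × (1 − e^−1.39) = 8.54 K.

8.54 K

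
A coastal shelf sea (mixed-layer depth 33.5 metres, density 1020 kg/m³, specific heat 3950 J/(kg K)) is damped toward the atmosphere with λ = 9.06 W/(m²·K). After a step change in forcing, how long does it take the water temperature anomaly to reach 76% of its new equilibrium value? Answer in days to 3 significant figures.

Areal heat capacity C = ρ c_p D = 1020 × 3950 × 33.5 = 1.35×10^8 J/(m^2 K).
τ = C / λ = 1.35×10^8 / 9.06 = 1.49×10^7 s.
Fraction reached: 1 − e^(−t/τ) = 0.76 ⇒ t = −τ ln(1 − 0.76) = τ × 1.43.
t = 2.13×10^7 s = 246 days.

246 days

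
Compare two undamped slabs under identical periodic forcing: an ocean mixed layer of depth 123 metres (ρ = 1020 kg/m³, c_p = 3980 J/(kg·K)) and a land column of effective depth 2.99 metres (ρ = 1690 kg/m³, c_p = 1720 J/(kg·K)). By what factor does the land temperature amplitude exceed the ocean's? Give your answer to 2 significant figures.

C_ocean = 1020 × 3980 × 123 = 4.99×10^8 J/(m²·K).
C_land = 1690 × 1720 × 2.99 = 8.69×10^6 J/(m²·K).
Undamped amplitude ∝ 1/C, so A_land/A_ocean = C_ocean/C_land = 57.5.

57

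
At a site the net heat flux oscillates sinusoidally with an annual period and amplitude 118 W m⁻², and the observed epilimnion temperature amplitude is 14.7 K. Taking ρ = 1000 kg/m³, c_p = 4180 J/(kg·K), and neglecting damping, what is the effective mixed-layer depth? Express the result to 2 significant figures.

9.6 m

ω = 2π / 3.15×10^7 s = 1.99×10^-7 s⁻¹.
Required C = F₀ / (A ω) = 118 / (14.7 × 1.99×10^-7) = 4.03×10^7 J/(m²·K).
D = C / (ρ c_p) = 4.03×10^7 / (1000 × 4180) = 9.64 m.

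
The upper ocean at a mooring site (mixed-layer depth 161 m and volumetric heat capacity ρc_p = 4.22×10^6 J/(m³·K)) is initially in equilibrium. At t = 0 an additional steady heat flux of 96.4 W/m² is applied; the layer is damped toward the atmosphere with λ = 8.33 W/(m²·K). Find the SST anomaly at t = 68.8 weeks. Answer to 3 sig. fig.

Areal heat capacity C = ρc_p × D = 4.22×10^6 × 161 = 6.79×10^8 J/(m²·K).
τ = C / λ = 6.79×10^8 / 8.33 = 8.16×10^7 s.
Equilibrium anomaly ΔT_eq = F / λ = 96.4 / 8.33 = 11.6 K.
t = 68.8 weeks = 4.16×10^7 s, so t/τ = 0.510.
ΔT(t) = ΔT_eq (1 − e^(−t/τ)) = 11.6 × (1 − e^−0.510) = 4.62 K.

4.62 K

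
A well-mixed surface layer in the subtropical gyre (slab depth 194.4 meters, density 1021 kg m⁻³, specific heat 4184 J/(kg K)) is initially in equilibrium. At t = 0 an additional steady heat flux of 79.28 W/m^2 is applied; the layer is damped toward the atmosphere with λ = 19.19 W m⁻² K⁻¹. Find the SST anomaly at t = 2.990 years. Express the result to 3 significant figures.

Areal heat capacity C = ρ c_p D = 1021 × 4184 × 194.4 = 8.30×10^8 J m⁻² K⁻¹.
τ = C / λ = 8.30×10^8 / 19.19 = 4.33×10^7 s.
Equilibrium anomaly ΔT_eq = F / λ = 79.28 / 19.19 = 4.13 K.
t = 2.990 years = 9.44×10^7 s, so t/τ = 2.18.
ΔT(t) = ΔT_eq (1 − e^(−t/τ)) = 4.13 × (1 − e^−2.18) = 3.66 K.

3.66 K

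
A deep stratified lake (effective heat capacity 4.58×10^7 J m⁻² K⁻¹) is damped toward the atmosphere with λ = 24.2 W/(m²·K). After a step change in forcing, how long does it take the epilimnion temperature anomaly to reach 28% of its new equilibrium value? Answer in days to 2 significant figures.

7.2 days

Areal heat capacity C = 4.58×10^7 J m⁻² K⁻¹ (given).
τ = C / λ = 4.58×10^7 / 24.2 = 1.89×10^6 s.
Fraction reached: 1 − e^(−t/τ) = 0.28 ⇒ t = −τ ln(1 − 0.28) = τ × 0.329.
t = 6.22×10^5 s = 7.20 days.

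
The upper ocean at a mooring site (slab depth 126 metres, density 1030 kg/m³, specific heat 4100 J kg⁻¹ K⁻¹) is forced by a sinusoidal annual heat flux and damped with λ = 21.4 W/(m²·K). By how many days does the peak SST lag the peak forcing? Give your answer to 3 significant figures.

79.7 days

Areal heat capacity C = ρ c_p D = 1030 × 4100 × 126 = 5.32×10^8 J/(m²·K).
ω = 2π / 3.15×10^7 s = 1.99×10^-7 s⁻¹.
Phase lag φ = arctan(Cω/λ) = arctan(106/21.4) = 1.37 rad.
Time lag = φ / ω = 1.37 / 1.99×10^-7 = 6.88×10^6 s = 79.7 days.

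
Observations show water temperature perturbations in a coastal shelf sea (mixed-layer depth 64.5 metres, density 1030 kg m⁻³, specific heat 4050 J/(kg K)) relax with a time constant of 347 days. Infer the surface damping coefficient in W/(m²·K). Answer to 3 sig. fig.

8.97

Areal heat capacity C = ρ c_p D = 1030 × 4050 × 64.5 = 2.69×10^8 J m⁻² K⁻¹.
τ = 347 days = 3.00×10^7 s.
λ = C / τ = 2.69×10^8 / 3.00×10^7 = 8.97 W/(m²·K).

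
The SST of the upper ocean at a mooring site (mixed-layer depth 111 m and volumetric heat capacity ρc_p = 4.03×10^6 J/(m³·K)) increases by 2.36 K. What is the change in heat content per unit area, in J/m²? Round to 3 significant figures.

Areal heat capacity C = ρc_p × D = 4.03×10^6 × 111 = 4.47×10^8 J m⁻² K⁻¹.
ΔQ = C ΔT = 4.47×10^8 × 2.36 = 1.06×10^9 J/m².

1.06×10^9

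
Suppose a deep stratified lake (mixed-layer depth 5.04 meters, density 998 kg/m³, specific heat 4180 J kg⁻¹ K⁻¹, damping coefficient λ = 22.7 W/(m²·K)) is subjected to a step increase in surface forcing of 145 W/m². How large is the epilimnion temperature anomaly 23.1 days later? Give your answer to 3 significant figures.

5.65 K

Areal heat capacity C = ρ c_p D = 998 × 4180 × 5.04 = 2.10×10^7 J/(m²·K).
τ = C / λ = 2.10×10^7 / 22.7 = 9.26×10^5 s.
Equilibrium anomaly ΔT_eq = F / λ = 145 / 22.7 = 6.39 K.
t = 23.1 days = 2.00×10^6 s, so t/τ = 2.15.
ΔT(t) = ΔT_eq (1 − e^(−t/τ)) = 6.39 × (1 − e^−2.15) = 5.65 K.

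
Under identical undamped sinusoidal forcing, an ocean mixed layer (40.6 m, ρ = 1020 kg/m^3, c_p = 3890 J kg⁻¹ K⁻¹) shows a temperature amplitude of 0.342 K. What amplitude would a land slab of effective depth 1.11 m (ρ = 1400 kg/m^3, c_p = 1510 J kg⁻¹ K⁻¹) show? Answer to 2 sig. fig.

C_ocean = 1.61×10^8 J/(m²·K); C_land = 2.35×10^6 J/(m²·K).
A ∝ 1/C ⇒ A_land = A_ocean × C_ocean/C_land = 0.342 × 68.7 = 23.5 K.

23 K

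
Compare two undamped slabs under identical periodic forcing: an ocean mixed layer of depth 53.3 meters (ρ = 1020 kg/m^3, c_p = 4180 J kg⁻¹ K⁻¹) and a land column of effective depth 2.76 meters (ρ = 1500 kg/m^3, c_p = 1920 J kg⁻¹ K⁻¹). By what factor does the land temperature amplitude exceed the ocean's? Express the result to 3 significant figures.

C_ocean = 1020 × 4180 × 53.3 = 2.27×10^8 J/(m²·K).
C_land = 1500 × 1920 × 2.76 = 7.95×10^6 J/(m²·K).
Undamped amplitude ∝ 1/C, so A_land/A_ocean = C_ocean/C_land = 28.6.

28.6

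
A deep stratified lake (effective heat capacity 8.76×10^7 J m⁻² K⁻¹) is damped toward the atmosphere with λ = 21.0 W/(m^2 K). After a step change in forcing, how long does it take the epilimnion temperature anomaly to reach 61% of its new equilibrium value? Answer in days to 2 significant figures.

45 days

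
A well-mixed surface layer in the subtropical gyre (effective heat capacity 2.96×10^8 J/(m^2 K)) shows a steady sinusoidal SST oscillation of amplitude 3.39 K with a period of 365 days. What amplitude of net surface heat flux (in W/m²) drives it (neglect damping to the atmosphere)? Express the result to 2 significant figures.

Areal heat capacity C = 2.96×10^8 J/(m^2 K) (given).
ω = 2π / 3.15×10^7 s = 1.99×10^-7 s⁻¹.
Cω = 2.96×10^8 × 1.99×10^-7 = 59.0 W/(m²·K).
F₀ = A × Cω = 3.39 × 59.0 = 200 W/m².

200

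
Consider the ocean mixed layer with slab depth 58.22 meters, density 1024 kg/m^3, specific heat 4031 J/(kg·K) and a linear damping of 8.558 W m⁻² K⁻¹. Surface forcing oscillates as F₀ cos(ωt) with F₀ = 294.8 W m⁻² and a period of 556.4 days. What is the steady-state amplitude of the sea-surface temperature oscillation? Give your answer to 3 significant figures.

Areal heat capacity C = ρ c_p D = 1024 × 4031 × 58.22 = 2.40×10^8 J m⁻² K⁻¹.
Angular frequency ω = 2π / T = 2π / 4.81×10^7 s = 1.31×10^-7 s⁻¹.
√((Cω)² + λ²) = √((31.4)² + 8.558²) = 32.6 W/(m²·K).
Amplitude A = F₀ / √((Cω)²+λ²) = 294.8 / 32.6 = 9.06 K.

9.06 K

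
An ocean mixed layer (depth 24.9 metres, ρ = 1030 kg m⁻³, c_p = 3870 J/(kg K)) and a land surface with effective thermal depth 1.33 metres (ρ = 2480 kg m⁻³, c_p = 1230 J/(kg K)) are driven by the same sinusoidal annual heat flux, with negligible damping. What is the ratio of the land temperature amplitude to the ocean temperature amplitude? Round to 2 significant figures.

24

C_ocean = 1030 × 3870 × 24.9 = 9.93×10^7 J/(m²·K).
C_land = 2480 × 1230 × 1.33 = 4.06×10^6 J/(m²·K).
Undamped amplitude ∝ 1/C, so A_land/A_ocean = C_ocean/C_land = 24.5.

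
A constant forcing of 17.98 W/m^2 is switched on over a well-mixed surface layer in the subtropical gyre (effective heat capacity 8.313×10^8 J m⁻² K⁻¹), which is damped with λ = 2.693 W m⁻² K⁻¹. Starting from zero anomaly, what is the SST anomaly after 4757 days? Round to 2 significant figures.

4.9 K

Areal heat capacity C = 8.313×10^8 J m⁻² K⁻¹ (given).
τ = C / λ = 8.31×10^8 / 2.693 = 3.09×10^8 s.
Equilibrium anomaly ΔT_eq = F / λ = 17.98 / 2.693 = 6.68 K.
t = 4757 days = 4.11×10^8 s, so t/τ = 1.33.
ΔT(t) = ΔT_eq (1 − e^(−t/τ)) = 6.68 × (1 − e^−1.33) = 4.91 K.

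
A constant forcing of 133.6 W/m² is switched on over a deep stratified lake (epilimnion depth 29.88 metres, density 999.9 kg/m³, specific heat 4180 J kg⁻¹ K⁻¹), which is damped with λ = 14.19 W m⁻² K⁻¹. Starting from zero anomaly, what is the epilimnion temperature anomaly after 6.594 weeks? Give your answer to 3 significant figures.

3.43 K

Areal heat capacity C = ρ c_p D = 999.9 × 4180 × 29.88 = 1.25×10^8 J/(m^2 K).
τ = C / λ = 1.25×10^8 / 14.19 = 8.80×10^6 s.
Equilibrium anomaly ΔT_eq = F / λ = 133.6 / 14.19 = 9.42 K.
t = 6.594 weeks = 3.99×10^6 s, so t/τ = 0.453.
ΔT(t) = ΔT_eq (1 − e^(−t/τ)) = 9.42 × (1 − e^−0.453) = 3.43 K.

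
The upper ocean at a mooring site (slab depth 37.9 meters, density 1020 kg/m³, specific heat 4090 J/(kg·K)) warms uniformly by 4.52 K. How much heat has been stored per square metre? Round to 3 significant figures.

Areal heat capacity C = ρ c_p D = 1020 × 4090 × 37.9 = 1.58×10^8 J/(m^2 K).
ΔQ = C ΔT = 1.58×10^8 × 4.52 = 7.15×10^8 J/m².

7.15×10^8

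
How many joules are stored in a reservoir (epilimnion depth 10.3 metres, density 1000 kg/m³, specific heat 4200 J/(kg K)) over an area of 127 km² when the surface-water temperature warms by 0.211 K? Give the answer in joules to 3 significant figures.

Areal heat capacity C = ρ c_p D = 1000 × 4200 × 10.3 = 4.33×10^7 J/(m²·K).
Heat per unit area: q = C ΔT = 4.33×10^7 × 0.211 = 9.13×10^6 J/m².
Total heat: Q = q × A = 9.13×10^6 × (127 × 10⁶ m²) = 1.16×10^15 J.

1.16×10^15 J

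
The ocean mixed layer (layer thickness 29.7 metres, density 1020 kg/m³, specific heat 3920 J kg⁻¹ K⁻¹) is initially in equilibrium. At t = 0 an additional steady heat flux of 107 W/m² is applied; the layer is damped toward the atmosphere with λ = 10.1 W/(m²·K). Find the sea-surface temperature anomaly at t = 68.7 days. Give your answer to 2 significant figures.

4.2 K

Areal heat capacity C = ρ c_p D = 1020 × 3920 × 29.7 = 1.19×10^8 J/(m^2 K).
τ = C / λ = 1.19×10^8 / 10.1 = 1.18×10^7 s.
Equilibrium anomaly ΔT_eq = F / λ = 107 / 10.1 = 10.6 K.
t = 68.7 days = 5.94×10^6 s, so t/τ = 0.505.
ΔT(t) = ΔT_eq (1 − e^(−t/τ)) = 10.6 × (1 − e^−0.505) = 4.20 K.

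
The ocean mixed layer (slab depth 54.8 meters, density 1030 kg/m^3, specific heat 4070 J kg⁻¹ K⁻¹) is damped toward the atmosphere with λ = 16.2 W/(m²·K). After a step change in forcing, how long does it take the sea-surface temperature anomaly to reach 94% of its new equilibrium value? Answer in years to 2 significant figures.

Areal heat capacity C = ρ c_p D = 1030 × 4070 × 54.8 = 2.30×10^8 J m⁻² K⁻¹.
τ = C / λ = 2.30×10^8 / 16.2 = 1.42×10^7 s.
Fraction reached: 1 − e^(−t/τ) = 0.94 ⇒ t = −τ ln(1 − 0.94) = τ × 2.81.
t = 3.99×10^7 s = 1.26 years.

1.3 years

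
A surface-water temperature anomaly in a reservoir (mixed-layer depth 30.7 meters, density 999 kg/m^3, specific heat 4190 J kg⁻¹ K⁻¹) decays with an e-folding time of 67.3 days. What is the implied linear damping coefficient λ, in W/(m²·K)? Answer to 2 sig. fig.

22

Areal heat capacity C = ρ c_p D = 999 × 4190 × 30.7 = 1.29×10^8 J/(m²·K).
τ = 67.3 days = 5.81×10^6 s.
λ = C / τ = 1.29×10^8 / 5.81×10^6 = 22.1 W/(m²·K).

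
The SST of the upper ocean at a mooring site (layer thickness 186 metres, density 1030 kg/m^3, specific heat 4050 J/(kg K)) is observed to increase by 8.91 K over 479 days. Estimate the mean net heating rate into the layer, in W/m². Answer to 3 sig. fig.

167

Areal heat capacity C = ρ c_p D = 1030 × 4050 × 186 = 7.76×10^8 J m⁻² K⁻¹.
Required heat per unit area: Q = C ΔT = 7.76×10^8 × 8.91 = 6.91×10^9 J/m².
Flux F = Q / Δt = 6.91×10^9 / 4.14×10^7 s = 167 W/m².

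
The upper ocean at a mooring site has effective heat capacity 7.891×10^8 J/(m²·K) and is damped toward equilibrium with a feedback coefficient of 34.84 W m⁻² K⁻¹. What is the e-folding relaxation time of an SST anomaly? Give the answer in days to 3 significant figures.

262 days

Areal heat capacity C = 7.891×10^8 J/(m²·K) (given).
Relaxation time τ = C / λ = 7.89×10^8 / 34.84 = 2.26×10^7 s.
In days: 2.26×10^7 s / (86400 s/day) = 262 days.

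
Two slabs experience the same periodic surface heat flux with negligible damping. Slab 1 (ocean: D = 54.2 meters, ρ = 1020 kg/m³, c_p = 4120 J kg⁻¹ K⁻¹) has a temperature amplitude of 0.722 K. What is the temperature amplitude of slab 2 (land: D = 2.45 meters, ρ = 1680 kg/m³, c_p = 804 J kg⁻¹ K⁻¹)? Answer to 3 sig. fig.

49.7 K

C_ocean = 2.28×10^8 J/(m²·K); C_land = 3.31×10^6 J/(m²·K).
A ∝ 1/C ⇒ A_land = A_ocean × C_ocean/C_land = 0.722 × 68.8 = 49.7 K.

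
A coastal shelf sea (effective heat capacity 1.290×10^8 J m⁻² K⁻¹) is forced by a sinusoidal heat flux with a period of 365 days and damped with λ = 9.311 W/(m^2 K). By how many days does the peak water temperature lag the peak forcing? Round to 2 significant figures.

Areal heat capacity C = 1.290×10^8 J m⁻² K⁻¹ (given).
ω = 2π / 3.15×10^7 s = 1.99×10^-7 s⁻¹.
Phase lag φ = arctan(Cω/λ) = arctan(25.7/9.311) = 1.22 rad.
Time lag = φ / ω = 1.22 / 1.99×10^-7 = 6.14×10^6 s = 71.1 days.

71 days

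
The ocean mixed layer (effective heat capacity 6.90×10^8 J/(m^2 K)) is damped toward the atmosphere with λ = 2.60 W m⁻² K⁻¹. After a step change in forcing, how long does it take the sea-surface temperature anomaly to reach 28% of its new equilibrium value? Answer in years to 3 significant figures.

Areal heat capacity C = 6.90×10^8 J/(m^2 K) (given).
τ = C / λ = 6.90×10^8 / 2.60 = 2.65×10^8 s.
Fraction reached: 1 − e^(−t/τ) = 0.28 ⇒ t = −τ ln(1 − 0.28) = τ × 0.329.
t = 8.72×10^7 s = 2.76 years.

2.76 years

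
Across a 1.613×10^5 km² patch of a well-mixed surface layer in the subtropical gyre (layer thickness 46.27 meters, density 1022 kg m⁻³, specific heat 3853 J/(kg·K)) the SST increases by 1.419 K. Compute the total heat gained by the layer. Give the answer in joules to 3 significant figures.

Areal heat capacity C = ρ c_p D = 1022 × 3853 × 46.27 = 1.82×10^8 J/(m^2 K).
Heat per unit area: q = C ΔT = 1.82×10^8 × 1.419 = 2.59×10^8 J/m².
Total heat: Q = q × A = 2.59×10^8 × (1.613×10^5 × 10⁶ m²) = 4.17×10^19 J.

4.17×10^19 J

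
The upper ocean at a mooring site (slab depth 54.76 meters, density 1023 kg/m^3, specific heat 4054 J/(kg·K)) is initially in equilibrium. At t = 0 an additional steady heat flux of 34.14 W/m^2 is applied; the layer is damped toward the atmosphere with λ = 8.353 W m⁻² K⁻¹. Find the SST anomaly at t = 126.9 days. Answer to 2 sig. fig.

1.4 K

Areal heat capacity C = ρ c_p D = 1023 × 4054 × 54.76 = 2.27×10^8 J/(m^2 K).
τ = C / λ = 2.27×10^8 / 8.353 = 2.72×10^7 s.
Equilibrium anomaly ΔT_eq = F / λ = 34.14 / 8.353 = 4.09 K.
t = 126.9 days = 1.10×10^7 s, so t/τ = 0.403.
ΔT(t) = ΔT_eq (1 − e^(−t/τ)) = 4.09 × (1 − e^−0.403) = 1.36 K.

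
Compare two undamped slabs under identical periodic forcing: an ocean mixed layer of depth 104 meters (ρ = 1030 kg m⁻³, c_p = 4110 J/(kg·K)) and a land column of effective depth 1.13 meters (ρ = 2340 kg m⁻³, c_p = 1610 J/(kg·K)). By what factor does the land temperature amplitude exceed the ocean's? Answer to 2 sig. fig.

100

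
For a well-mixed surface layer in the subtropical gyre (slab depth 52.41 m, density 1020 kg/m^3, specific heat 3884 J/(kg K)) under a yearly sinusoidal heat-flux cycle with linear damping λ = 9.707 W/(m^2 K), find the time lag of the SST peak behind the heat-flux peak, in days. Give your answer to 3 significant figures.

Areal heat capacity C = ρ c_p D = 1020 × 3884 × 52.41 = 2.08×10^8 J/(m²·K).
ω = 2π / 3.15×10^7 s = 1.99×10^-7 s⁻¹.
Phase lag φ = arctan(Cω/λ) = arctan(41.4/9.707) = 1.34 rad.
Time lag = φ / ω = 1.34 / 1.99×10^-7 = 6.73×10^6 s = 77.9 days.

77.9 days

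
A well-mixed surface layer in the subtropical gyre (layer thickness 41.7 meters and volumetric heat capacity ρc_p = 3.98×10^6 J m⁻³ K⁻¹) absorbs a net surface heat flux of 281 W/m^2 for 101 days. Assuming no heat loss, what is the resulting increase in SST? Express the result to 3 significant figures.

14.8 K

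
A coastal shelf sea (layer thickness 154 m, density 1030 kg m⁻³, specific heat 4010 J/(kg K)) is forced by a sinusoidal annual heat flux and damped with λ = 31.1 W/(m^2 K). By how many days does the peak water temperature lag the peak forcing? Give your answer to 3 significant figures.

77.3 days

Areal heat capacity C = ρ c_p D = 1030 × 4010 × 154 = 6.36×10^8 J/(m²·K).
ω = 2π / 3.15×10^7 s = 1.99×10^-7 s⁻¹.
Phase lag φ = arctan(Cω/λ) = arctan(127/31.1) = 1.33 rad.
Time lag = φ / ω = 1.33 / 1.99×10^-7 = 6.68×10^6 s = 77.3 days.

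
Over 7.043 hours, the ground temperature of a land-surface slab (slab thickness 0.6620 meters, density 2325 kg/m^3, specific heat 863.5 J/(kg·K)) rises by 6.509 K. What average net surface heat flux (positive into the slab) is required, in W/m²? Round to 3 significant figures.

341

Areal heat capacity C = ρ c_p D = 2325 × 863.5 × 0.6620 = 1.33×10^6 J/(m^2 K).
Required heat per unit area: Q = C ΔT = 1.33×10^6 × 6.509 = 8.65×10^6 J/m².
Flux F = Q / Δt = 8.65×10^6 / 25400 s = 341 W/m².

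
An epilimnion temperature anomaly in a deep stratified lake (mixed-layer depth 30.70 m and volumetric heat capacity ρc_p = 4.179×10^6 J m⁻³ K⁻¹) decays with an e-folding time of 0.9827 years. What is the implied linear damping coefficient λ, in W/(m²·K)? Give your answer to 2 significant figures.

4.1

Areal heat capacity C = ρc_p × D = 4.179×10^6 × 30.70 = 1.28×10^8 J/(m^2 K).
τ = 0.9827 years = 3.10×10^7 s.
λ = C / τ = 1.28×10^8 / 3.10×10^7 = 4.14 W/(m²·K).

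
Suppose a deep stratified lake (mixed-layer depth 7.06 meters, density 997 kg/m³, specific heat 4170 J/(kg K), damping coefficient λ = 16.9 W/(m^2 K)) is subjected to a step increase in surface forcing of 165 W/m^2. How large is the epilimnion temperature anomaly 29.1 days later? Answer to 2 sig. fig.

7.5 K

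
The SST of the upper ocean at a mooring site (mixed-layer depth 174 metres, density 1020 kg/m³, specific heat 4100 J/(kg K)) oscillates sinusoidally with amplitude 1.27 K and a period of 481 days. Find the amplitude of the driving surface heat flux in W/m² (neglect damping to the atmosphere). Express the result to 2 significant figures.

140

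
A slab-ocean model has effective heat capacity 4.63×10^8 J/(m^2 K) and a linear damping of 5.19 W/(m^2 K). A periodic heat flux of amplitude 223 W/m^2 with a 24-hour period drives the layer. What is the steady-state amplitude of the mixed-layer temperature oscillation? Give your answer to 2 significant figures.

Areal heat capacity C = 4.63×10^8 J/(m^2 K) (given).
Angular frequency ω = 2π / T = 2π / 86400 s = 7.27×10^-5 s⁻¹.
√((Cω)² + λ²) = √((33700)² + 5.19²) = 33700 W/(m²·K).
Amplitude A = F₀ / √((Cω)²+λ²) = 223 / 33700 = 0.00662 K.

0.0066 K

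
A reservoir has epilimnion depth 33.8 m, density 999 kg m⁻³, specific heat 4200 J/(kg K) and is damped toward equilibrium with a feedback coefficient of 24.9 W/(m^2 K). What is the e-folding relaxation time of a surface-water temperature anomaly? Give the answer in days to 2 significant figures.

Areal heat capacity C = ρ c_p D = 999 × 4200 × 33.8 = 1.42×10^8 J/(m^2 K).
Relaxation time τ = C / λ = 1.42×10^8 / 24.9 = 5.70×10^6 s.
In days: 5.70×10^6 s / (86400 s/day) = 65.9 days.

66 days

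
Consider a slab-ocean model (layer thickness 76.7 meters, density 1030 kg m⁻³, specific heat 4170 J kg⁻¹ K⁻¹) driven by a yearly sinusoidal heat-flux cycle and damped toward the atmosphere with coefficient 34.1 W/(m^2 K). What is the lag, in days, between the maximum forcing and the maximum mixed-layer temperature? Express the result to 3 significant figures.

Areal heat capacity C = ρ c_p D = 1030 × 4170 × 76.7 = 3.29×10^8 J m⁻² K⁻¹.
ω = 2π / 3.15×10^7 s = 1.99×10^-7 s⁻¹.
Phase lag φ = arctan(Cω/λ) = arctan(65.6/34.1) = 1.09 rad.
Time lag = φ / ω = 1.09 / 1.99×10^-7 = 5.48×10^6 s = 63.4 days.

63.4 days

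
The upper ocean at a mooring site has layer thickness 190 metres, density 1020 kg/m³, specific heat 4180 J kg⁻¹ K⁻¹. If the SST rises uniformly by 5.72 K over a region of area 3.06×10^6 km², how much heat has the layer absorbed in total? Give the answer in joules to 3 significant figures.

1.42×10^22 J

Areal heat capacity C = ρ c_p D = 1020 × 4180 × 190 = 8.10×10^8 J/(m²·K).
Heat per unit area: q = C ΔT = 8.10×10^8 × 5.72 = 4.63×10^9 J/m².
Total heat: Q = q × A = 4.63×10^9 × (3.06×10^6 × 10⁶ m²) = 1.42×10^22 J.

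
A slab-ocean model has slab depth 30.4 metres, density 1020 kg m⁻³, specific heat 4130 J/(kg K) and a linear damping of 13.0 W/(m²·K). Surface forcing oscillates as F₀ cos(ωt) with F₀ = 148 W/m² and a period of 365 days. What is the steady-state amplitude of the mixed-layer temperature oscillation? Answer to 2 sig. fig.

5.2 K

Areal heat capacity C = ρ c_p D = 1020 × 4130 × 30.4 = 1.28×10^8 J/(m²·K).
Angular frequency ω = 2π / T = 2π / 3.15×10^7 s = 1.99×10^-7 s⁻¹.
√((Cω)² + λ²) = √((25.5)² + 13.0²) = 28.6 W/(m²·K).
Amplitude A = F₀ / √((Cω)²+λ²) = 148 / 28.6 = 5.17 K.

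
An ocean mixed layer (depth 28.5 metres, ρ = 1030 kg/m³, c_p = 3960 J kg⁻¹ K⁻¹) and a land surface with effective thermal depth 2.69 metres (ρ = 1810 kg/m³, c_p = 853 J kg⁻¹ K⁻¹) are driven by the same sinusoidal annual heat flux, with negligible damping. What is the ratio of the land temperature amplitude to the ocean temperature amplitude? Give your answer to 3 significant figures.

C_ocean = 1030 × 3960 × 28.5 = 1.16×10^8 J/(m²·K).
C_land = 1810 × 853 × 2.69 = 4.15×10^6 J/(m²·K).
Undamped amplitude ∝ 1/C, so A_land/A_ocean = C_ocean/C_land = 28.0.

28.0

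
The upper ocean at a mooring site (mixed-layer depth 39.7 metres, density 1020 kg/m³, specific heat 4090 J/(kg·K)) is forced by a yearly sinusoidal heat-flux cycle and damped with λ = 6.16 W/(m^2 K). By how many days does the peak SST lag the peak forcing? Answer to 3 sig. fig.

80.5 days

Areal heat capacity C = ρ c_p D = 1020 × 4090 × 39.7 = 1.66×10^8 J/(m²·K).
ω = 2π / 3.15×10^7 s = 1.99×10^-7 s⁻¹.
Phase lag φ = arctan(Cω/λ) = arctan(33.0/6.16) = 1.39 rad.
Time lag = φ / ω = 1.39 / 1.99×10^-7 = 6.96×10^6 s = 80.5 days.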